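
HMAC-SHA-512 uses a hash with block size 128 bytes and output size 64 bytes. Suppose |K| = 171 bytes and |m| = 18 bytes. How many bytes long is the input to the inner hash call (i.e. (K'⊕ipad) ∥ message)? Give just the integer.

146

Key is 171 > 128 bytes, so it is hashed to 64 bytes then zero-padded to 128: |K'| = 128.
Inner input = (K'⊕ipad) ∥ m → 128 + 18 = 146 bytes.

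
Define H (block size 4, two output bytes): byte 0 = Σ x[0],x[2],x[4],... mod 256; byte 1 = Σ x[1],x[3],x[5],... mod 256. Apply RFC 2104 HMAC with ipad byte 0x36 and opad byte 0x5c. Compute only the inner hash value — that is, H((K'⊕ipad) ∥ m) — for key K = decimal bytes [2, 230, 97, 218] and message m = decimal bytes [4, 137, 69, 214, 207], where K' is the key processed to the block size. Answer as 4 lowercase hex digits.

Key decimal bytes [2, 230, 97, 218] = 02 e6 61 da is exactly B = 4 bytes: K' = 02 e6 61 da.
K' ⊕ ipad = 34 d0 57 ec.
Inner input = 34 d0 57 ec ∥ 04 89 45 d6 cf.
Inner hash: even-index sum = 419 mod 256 = 163; odd-index sum = 795 mod 256 = 27 → a3 1b.

a31b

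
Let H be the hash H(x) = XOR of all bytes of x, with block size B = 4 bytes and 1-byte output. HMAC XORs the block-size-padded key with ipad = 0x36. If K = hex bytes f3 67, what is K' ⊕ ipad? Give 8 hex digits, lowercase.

Key hex bytes f3 67 is 2 bytes ≤ B = 4; zero-pad to 4 bytes: K' = f3 67 00 00.
XOR each byte with 0x36: f3⊕36=c5, 67⊕36=51, 00⊕36=36, 00⊕36=36.

c5513636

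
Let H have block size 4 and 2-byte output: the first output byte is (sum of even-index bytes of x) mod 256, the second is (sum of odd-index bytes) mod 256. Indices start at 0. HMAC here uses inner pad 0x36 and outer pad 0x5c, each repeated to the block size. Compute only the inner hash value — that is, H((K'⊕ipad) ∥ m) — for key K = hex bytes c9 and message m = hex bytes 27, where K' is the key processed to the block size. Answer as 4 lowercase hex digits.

Key hex bytes c9 is 1 byte ≤ B = 4; zero-pad to 4 bytes: K' = c9 00 00 00.
K' ⊕ ipad = ff 36 36 36.
Inner input = ff 36 36 36 ∥ 27.
Inner hash: even-index sum = 348 mod 256 = 92; odd-index sum = 108 mod 256 = 108 → 5c 6c.

5c6c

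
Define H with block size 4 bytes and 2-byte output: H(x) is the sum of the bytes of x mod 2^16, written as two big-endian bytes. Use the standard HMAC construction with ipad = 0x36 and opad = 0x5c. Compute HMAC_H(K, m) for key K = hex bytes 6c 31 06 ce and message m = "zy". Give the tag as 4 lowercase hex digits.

0207

Key hex bytes 6c 31 06 ce is exactly B = 4 bytes: K' = 6c 31 06 ce.
K' ⊕ ipad = 5a 07 30 f8.  K' ⊕ opad = 30 6d 5a 92.
Inner input = (K'⊕ipad) ∥ m = 5a 07 30 f8 ∥ 7a 79.
Inner hash: sum = 90+7+48+248+122+121 = 636 → 02 7c.
Outer input = (K'⊕opad) ∥ inner = 30 6d 5a 92 ∥ 02 7c.
Outer hash (tag): sum = 48+109+90+146+2+124 = 519 → 02 07.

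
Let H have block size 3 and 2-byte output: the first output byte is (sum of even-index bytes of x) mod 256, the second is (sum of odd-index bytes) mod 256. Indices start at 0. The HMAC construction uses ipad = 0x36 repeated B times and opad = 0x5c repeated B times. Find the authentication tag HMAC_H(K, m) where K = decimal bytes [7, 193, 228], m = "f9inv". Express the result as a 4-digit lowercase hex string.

4f47

Key decimal bytes [7, 193, 228] = 07 c1 e4 is exactly B = 3 bytes: K' = 07 c1 e4.
K' ⊕ ipad = 31 f7 d2.  K' ⊕ opad = 5b 9d b8.
Inner input = (K'⊕ipad) ∥ m = 31 f7 d2 ∥ 66 39 69 6e 76.
Inner hash: even-index sum = 426 mod 256 = 170; odd-index sum = 572 mod 256 = 60 → aa 3c.
Outer input = (K'⊕opad) ∥ inner = 5b 9d b8 ∥ aa 3c.
Outer hash (tag): even-index sum = 335 mod 256 = 79; odd-index sum = 327 mod 256 = 71 → 4f 47.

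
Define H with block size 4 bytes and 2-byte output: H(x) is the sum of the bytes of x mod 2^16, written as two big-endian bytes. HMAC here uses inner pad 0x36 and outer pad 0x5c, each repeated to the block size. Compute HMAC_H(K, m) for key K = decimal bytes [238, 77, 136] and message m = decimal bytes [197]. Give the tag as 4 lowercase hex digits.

0202

Key decimal bytes [238, 77, 136] = ee 4d 88 is 3 bytes ≤ B = 4; zero-pad to 4 bytes: K' = ee 4d 88 00.
K' ⊕ ipad = d8 7b be 36.  K' ⊕ opad = b2 11 d4 5c.
Inner input = (K'⊕ipad) ∥ m = d8 7b be 36 ∥ c5.
Inner hash: sum = 216+123+190+54+197 = 780 → 03 0c.
Outer input = (K'⊕opad) ∥ inner = b2 11 d4 5c ∥ 03 0c.
Outer hash (tag): sum = 178+17+212+92+3+12 = 514 → 02 02.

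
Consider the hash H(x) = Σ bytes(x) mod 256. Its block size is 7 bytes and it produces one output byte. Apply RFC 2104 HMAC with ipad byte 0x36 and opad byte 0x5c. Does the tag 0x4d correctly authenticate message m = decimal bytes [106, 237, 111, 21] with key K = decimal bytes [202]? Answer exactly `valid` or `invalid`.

Key decimal bytes [202] = ca is 1 byte ≤ B = 7; zero-pad to 7 bytes: K' = ca 00 00 00 00 00 00.
K' ⊕ ipad = fc 36 36 36 36 36 36; K' ⊕ opad = 96 5c 5c 5c 5c 5c 5c.
Inner hash: sum = 252+54+54+54+54+54+54+106+237+111+21 = 1051; mod 256 = 27 → 1b.
Outer hash (recomputed tag): sum = 150+92+92+92+92+92+92+27 = 729; mod 256 = 217 → d9.
Recomputed tag = d9; claimed = 4d → mismatch.

invalid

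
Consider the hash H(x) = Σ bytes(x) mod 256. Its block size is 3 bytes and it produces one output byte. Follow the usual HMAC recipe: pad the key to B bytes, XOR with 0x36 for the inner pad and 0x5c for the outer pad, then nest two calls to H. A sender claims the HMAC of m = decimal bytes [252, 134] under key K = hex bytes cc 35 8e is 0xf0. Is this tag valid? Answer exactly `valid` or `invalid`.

invalid

Key hex bytes cc 35 8e is exactly B = 3 bytes: K' = cc 35 8e.
K' ⊕ ipad = fa 03 b8; K' ⊕ opad = 90 69 d2.
Inner hash: sum = 250+3+184+252+134 = 823; mod 256 = 55 → 37.
Outer hash (recomputed tag): sum = 144+105+210+55 = 514; mod 256 = 2 → 02.
Recomputed tag = 02; claimed = f0 → mismatch.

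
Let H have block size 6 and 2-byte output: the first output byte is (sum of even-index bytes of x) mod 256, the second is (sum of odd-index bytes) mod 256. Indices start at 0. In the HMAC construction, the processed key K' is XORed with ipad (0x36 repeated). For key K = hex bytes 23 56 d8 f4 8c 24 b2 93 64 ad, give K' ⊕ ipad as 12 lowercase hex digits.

Key hex bytes 23 56 d8 f4 8c 24 b2 93 64 ad is 10 bytes > B = 6, so hash it first: H(key) = 9d ae, then zero-pad to 6 bytes: K' = 9d ae 00 00 00 00.
XOR each byte with 0x36: 9d⊕36=ab, ae⊕36=98, 00⊕36=36, 00⊕36=36, 00⊕36=36, 00⊕36=36.

ab9836363636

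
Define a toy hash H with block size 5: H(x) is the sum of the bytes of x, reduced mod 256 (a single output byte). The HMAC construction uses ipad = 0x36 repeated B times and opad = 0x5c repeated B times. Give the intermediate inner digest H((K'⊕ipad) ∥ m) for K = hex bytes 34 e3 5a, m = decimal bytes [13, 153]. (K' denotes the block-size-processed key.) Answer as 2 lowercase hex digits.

55

Key hex bytes 34 e3 5a is 3 bytes ≤ B = 5; zero-pad to 5 bytes: K' = 34 e3 5a 00 00.
K' ⊕ ipad = 02 d5 6c 36 36.
Inner input = 02 d5 6c 36 36 ∥ 0d 99.
Inner hash: sum = 2+213+108+54+54+13+153 = 597; mod 256 = 85 → 55.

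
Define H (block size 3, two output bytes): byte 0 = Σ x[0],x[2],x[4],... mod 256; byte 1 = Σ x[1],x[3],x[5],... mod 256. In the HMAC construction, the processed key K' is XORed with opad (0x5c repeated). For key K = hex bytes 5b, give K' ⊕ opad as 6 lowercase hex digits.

Key hex bytes 5b is 1 byte ≤ B = 3; zero-pad to 3 bytes: K' = 5b 00 00.
XOR each byte with 0x5c: 5b⊕5c=07, 00⊕5c=5c, 00⊕5c=5c.

075c5c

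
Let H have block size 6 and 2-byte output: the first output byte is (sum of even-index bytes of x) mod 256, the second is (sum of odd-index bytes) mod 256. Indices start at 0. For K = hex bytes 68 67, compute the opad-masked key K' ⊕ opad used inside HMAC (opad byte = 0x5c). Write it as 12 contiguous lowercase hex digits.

343b5c5c5c5c

Key hex bytes 68 67 is 2 bytes ≤ B = 6; zero-pad to 6 bytes: K' = 68 67 00 00 00 00.
XOR each byte with 0x5c: 68⊕5c=34, 67⊕5c=3b, 00⊕5c=5c, 00⊕5c=5c, 00⊕5c=5c, 00⊕5c=5c.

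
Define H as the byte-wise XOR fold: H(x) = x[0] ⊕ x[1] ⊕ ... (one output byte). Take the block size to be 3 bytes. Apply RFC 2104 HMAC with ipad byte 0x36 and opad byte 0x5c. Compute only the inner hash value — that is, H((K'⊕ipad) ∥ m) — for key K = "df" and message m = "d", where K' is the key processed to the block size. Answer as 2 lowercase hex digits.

Key "df" = 64 66 is 2 bytes ≤ B = 3; zero-pad to 3 bytes: K' = 64 66 00.
K' ⊕ ipad = 52 50 36.
Inner input = 52 50 36 ∥ 64.
Inner hash: XOR 52⊕50⊕36⊕64 = 50.

50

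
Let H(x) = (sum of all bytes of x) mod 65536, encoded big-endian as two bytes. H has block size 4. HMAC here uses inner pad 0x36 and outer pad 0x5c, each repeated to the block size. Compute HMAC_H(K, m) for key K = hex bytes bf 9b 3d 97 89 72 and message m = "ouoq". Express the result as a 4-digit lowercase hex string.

0212

Key hex bytes bf 9b 3d 97 89 72 is 6 bytes > B = 4, so hash it first: H(key) = 03 29, then zero-pad to 4 bytes: K' = 03 29 00 00.
K' ⊕ ipad = 35 1f 36 36.  K' ⊕ opad = 5f 75 5c 5c.
Inner input = (K'⊕ipad) ∥ m = 35 1f 36 36 ∥ 6f 75 6f 71.
Inner hash: sum = 53+31+54+54+111+117+111+113 = 644 → 02 84.
Outer input = (K'⊕opad) ∥ inner = 5f 75 5c 5c ∥ 02 84.
Outer hash (tag): sum = 95+117+92+92+2+132 = 530 → 02 12.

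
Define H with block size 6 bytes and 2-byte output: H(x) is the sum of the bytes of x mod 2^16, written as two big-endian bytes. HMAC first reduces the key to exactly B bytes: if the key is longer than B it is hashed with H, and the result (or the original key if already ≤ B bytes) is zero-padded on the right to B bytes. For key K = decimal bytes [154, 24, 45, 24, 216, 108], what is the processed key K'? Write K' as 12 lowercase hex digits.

9a182d18d86c

Key decimal bytes [154, 24, 45, 24, 216, 108] = 9a 18 2d 18 d8 6c is exactly B = 6 bytes: K' = 9a 18 2d 18 d8 6c.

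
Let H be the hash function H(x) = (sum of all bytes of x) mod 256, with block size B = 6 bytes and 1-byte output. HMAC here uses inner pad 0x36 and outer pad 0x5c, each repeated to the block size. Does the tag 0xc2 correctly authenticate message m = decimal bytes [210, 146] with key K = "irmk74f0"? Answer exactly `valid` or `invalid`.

invalid

Key "irmk74f0" = 69 72 6d 6b 37 34 66 30 is 8 bytes > B = 6, so hash it first: H(key) = b4, then zero-pad to 6 bytes: K' = b4 00 00 00 00 00.
K' ⊕ ipad = 82 36 36 36 36 36; K' ⊕ opad = e8 5c 5c 5c 5c 5c.
Inner hash: sum = 130+54+54+54+54+54+210+146 = 756; mod 256 = 244 → f4.
Outer hash (recomputed tag): sum = 232+92+92+92+92+92+244 = 936; mod 256 = 168 → a8.
Recomputed tag = a8; claimed = c2 → mismatch.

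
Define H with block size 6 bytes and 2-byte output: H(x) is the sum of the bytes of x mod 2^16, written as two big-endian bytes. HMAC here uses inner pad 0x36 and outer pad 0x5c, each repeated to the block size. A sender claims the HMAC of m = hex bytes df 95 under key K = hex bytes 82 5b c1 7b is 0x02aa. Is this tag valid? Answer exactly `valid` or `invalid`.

Key hex bytes 82 5b c1 7b is 4 bytes ≤ B = 6; zero-pad to 6 bytes: K' = 82 5b c1 7b 00 00.
K' ⊕ ipad = b4 6d f7 4d 36 36; K' ⊕ opad = de 07 9d 27 5c 5c.
Inner hash: sum = 180+109+247+77+54+54+223+149 = 1093 → 04 45.
Outer hash (recomputed tag): sum = 222+7+157+39+92+92+4+69 = 682 → 02 aa.
Recomputed tag = 02aa; claimed = 02aa → match.

valid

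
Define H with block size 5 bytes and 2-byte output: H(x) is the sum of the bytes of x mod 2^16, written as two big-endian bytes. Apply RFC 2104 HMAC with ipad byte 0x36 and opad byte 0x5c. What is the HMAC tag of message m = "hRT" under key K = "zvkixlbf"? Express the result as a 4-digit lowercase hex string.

01cc

Key "zvkixlbf" = 7a 76 6b 69 78 6c 62 66 is 8 bytes > B = 5, so hash it first: H(key) = 03 70, then zero-pad to 5 bytes: K' = 03 70 00 00 00.
K' ⊕ ipad = 35 46 36 36 36.  K' ⊕ opad = 5f 2c 5c 5c 5c.
Inner input = (K'⊕ipad) ∥ m = 35 46 36 36 36 ∥ 68 52 54.
Inner hash: sum = 53+70+54+54+54+104+82+84 = 555 → 02 2b.
Outer input = (K'⊕opad) ∥ inner = 5f 2c 5c 5c 5c ∥ 02 2b.
Outer hash (tag): sum = 95+44+92+92+92+2+43 = 460 → 01 cc.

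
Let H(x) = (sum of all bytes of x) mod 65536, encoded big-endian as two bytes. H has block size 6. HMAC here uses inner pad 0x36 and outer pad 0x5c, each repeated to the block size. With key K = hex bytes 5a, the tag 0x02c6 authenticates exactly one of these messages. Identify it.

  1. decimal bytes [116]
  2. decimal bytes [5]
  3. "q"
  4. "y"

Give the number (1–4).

4

Key hex bytes 5a is 1 byte ≤ B = 6; zero-pad to 6 bytes: K' = 5a 00 00 00 00 00.
K' ⊕ ipad = 6c 36 36 36 36 36; K' ⊕ opad = 06 5c 5c 5c 5c 5c.
m1: inner = H(6c 36 36 36 36 36 74) = 01 ee; tag = H(06 5c 5c 5c 5c 5c 01 ee) = 02c1
m2: inner = H(6c 36 36 36 36 36 05) = 01 7f; tag = H(06 5c 5c 5c 5c 5c 01 7f) = 0252
m3: inner = H(6c 36 36 36 36 36 71) = 01 eb; tag = H(06 5c 5c 5c 5c 5c 01 eb) = 02be
m4: inner = H(6c 36 36 36 36 36 79) = 01 f3; tag = H(06 5c 5c 5c 5c 5c 01 f3) = 02c6 ← matches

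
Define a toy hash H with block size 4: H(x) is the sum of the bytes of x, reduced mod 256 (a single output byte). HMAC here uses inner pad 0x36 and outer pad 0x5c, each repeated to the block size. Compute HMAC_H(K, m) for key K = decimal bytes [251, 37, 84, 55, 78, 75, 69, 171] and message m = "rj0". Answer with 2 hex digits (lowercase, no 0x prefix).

Key decimal bytes [251, 37, 84, 55, 78, 75, 69, 171] = fb 25 54 37 4e 4b 45 ab is 8 bytes > B = 4, so hash it first: H(key) = 34, then zero-pad to 4 bytes: K' = 34 00 00 00.
K' ⊕ ipad = 02 36 36 36.  K' ⊕ opad = 68 5c 5c 5c.
Inner input = (K'⊕ipad) ∥ m = 02 36 36 36 ∥ 72 6a 30.
Inner hash: sum = 2+54+54+54+114+106+48 = 432; mod 256 = 176 → b0.
Outer input = (K'⊕opad) ∥ inner = 68 5c 5c 5c ∥ b0.
Outer hash (tag): sum = 104+92+92+92+176 = 556; mod 256 = 44 → 2c.

2c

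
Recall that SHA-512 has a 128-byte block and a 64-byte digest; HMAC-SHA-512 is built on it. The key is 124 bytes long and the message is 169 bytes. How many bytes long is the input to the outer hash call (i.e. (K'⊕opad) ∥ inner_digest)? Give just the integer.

Key is 124 ≤ 128 bytes, zero-padded: |K'| = 128.
Outer input = (K'⊕opad) ∥ H(inner) → 128 + 64 = 192 bytes.

192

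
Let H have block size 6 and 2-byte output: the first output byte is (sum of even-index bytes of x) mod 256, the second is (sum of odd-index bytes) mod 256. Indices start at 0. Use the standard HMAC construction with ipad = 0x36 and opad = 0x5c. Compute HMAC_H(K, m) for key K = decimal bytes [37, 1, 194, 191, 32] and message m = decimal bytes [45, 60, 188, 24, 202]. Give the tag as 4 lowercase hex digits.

Key decimal bytes [37, 1, 194, 191, 32] = 25 01 c2 bf 20 is 5 bytes ≤ B = 6; zero-pad to 6 bytes: K' = 25 01 c2 bf 20 00.
K' ⊕ ipad = 13 37 f4 89 16 36.  K' ⊕ opad = 79 5d 9e e3 7c 5c.
Inner input = (K'⊕ipad) ∥ m = 13 37 f4 89 16 36 ∥ 2d 3c bc 18 ca.
Inner hash: even-index sum = 720 mod 256 = 208; odd-index sum = 330 mod 256 = 74 → d0 4a.
Outer input = (K'⊕opad) ∥ inner = 79 5d 9e e3 7c 5c ∥ d0 4a.
Outer hash (tag): even-index sum = 611 mod 256 = 99; odd-index sum = 486 mod 256 = 230 → 63 e6.

63e6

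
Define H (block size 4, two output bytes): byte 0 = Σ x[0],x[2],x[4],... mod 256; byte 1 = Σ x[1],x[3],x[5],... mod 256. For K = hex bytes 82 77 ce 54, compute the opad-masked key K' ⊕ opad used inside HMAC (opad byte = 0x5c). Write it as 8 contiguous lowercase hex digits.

de2b9208

Key hex bytes 82 77 ce 54 is exactly B = 4 bytes: K' = 82 77 ce 54.
XOR each byte with 0x5c: 82⊕5c=de, 77⊕5c=2b, ce⊕5c=92, 54⊕5c=08.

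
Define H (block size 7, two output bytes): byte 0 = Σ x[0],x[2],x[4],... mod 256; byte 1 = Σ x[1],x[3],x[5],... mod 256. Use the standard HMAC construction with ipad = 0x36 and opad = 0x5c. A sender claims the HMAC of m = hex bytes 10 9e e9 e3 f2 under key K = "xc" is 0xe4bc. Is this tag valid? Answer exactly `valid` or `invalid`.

invalid

Key "xc" = 78 63 is 2 bytes ≤ B = 7; zero-pad to 7 bytes: K' = 78 63 00 00 00 00 00.
K' ⊕ ipad = 4e 55 36 36 36 36 36; K' ⊕ opad = 24 3f 5c 5c 5c 5c 5c.
Inner hash: even-index sum = 625 mod 256 = 113; odd-index sum = 684 mod 256 = 172 → 71 ac.
Outer hash (recomputed tag): even-index sum = 484 mod 256 = 228; odd-index sum = 360 mod 256 = 104 → e4 68.
Recomputed tag = e468; claimed = e4bc → mismatch.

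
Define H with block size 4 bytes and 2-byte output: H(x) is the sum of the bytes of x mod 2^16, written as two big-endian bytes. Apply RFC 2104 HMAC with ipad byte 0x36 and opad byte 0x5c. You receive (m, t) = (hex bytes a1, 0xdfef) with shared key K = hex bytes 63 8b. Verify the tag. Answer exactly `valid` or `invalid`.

invalid

Key hex bytes 63 8b is 2 bytes ≤ B = 4; zero-pad to 4 bytes: K' = 63 8b 00 00.
K' ⊕ ipad = 55 bd 36 36; K' ⊕ opad = 3f d7 5c 5c.
Inner hash: sum = 85+189+54+54+161 = 543 → 02 1f.
Outer hash (recomputed tag): sum = 63+215+92+92+2+31 = 495 → 01 ef.
Recomputed tag = 01ef; claimed = dfef → mismatch.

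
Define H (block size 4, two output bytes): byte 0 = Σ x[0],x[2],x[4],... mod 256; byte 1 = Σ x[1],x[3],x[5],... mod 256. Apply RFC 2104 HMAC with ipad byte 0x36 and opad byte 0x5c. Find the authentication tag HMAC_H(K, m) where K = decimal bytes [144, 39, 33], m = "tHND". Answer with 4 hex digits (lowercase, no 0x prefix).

Key decimal bytes [144, 39, 33] = 90 27 21 is 3 bytes ≤ B = 4; zero-pad to 4 bytes: K' = 90 27 21 00.
K' ⊕ ipad = a6 11 17 36.  K' ⊕ opad = cc 7b 7d 5c.
Inner input = (K'⊕ipad) ∥ m = a6 11 17 36 ∥ 74 48 4e 44.
Inner hash: even-index sum = 383 mod 256 = 127; odd-index sum = 211 mod 256 = 211 → 7f d3.
Outer input = (K'⊕opad) ∥ inner = cc 7b 7d 5c ∥ 7f d3.
Outer hash (tag): even-index sum = 456 mod 256 = 200; odd-index sum = 426 mod 256 = 170 → c8 aa.

c8aa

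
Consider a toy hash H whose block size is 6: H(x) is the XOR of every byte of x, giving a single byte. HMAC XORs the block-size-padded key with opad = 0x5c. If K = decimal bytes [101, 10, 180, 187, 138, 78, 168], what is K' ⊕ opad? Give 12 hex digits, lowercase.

Key decimal bytes [101, 10, 180, 187, 138, 78, 168] = 65 0a b4 bb 8a 4e a8 is 7 bytes > B = 6, so hash it first: H(key) = 0c, then zero-pad to 6 bytes: K' = 0c 00 00 00 00 00.
XOR each byte with 0x5c: 0c⊕5c=50, 00⊕5c=5c, 00⊕5c=5c, 00⊕5c=5c, 00⊕5c=5c, 00⊕5c=5c.

505c5c5c5c5c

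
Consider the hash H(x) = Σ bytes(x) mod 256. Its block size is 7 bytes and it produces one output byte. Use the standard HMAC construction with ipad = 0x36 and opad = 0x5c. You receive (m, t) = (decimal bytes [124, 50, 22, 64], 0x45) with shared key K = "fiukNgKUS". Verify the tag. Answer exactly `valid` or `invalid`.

invalid

Key "fiukNgKUS" = 66 69 75 6b 4e 67 4b 55 53 is 9 bytes > B = 7, so hash it first: H(key) = 57, then zero-pad to 7 bytes: K' = 57 00 00 00 00 00 00.
K' ⊕ ipad = 61 36 36 36 36 36 36; K' ⊕ opad = 0b 5c 5c 5c 5c 5c 5c.
Inner hash: sum = 97+54+54+54+54+54+54+124+50+22+64 = 681; mod 256 = 169 → a9.
Outer hash (recomputed tag): sum = 11+92+92+92+92+92+92+169 = 732; mod 256 = 220 → dc.
Recomputed tag = dc; claimed = 45 → mismatch.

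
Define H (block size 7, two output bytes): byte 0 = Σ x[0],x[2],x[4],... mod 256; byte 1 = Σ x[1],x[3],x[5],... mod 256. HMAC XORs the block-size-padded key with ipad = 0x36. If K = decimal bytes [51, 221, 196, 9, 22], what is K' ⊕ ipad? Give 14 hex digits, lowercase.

Key decimal bytes [51, 221, 196, 9, 22] = 33 dd c4 09 16 is 5 bytes ≤ B = 7; zero-pad to 7 bytes: K' = 33 dd c4 09 16 00 00.
XOR each byte with 0x36: 33⊕36=05, dd⊕36=eb, c4⊕36=f2, 09⊕36=3f, 16⊕36=20, 00⊕36=36, 00⊕36=36.

05ebf23f203636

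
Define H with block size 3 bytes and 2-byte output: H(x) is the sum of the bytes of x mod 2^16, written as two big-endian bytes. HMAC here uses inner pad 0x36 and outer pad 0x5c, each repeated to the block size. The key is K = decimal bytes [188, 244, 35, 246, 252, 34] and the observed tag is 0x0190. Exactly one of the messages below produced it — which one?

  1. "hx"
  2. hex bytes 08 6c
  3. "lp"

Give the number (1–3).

Key decimal bytes [188, 244, 35, 246, 252, 34] = bc f4 23 f6 fc 22 is 6 bytes > B = 3, so hash it first: H(key) = 03 e7, then zero-pad to 3 bytes: K' = 03 e7 00.
K' ⊕ ipad = 35 d1 36; K' ⊕ opad = 5f bb 5c.
m1: inner = H(35 d1 36 68 78) = 02 1c; tag = H(5f bb 5c 02 1c) = 0194
m2: inner = H(35 d1 36 08 6c) = 01 b0; tag = H(5f bb 5c 01 b0) = 0227
m3: inner = H(35 d1 36 6c 70) = 02 18; tag = H(5f bb 5c 02 18) = 0190 ← matches

3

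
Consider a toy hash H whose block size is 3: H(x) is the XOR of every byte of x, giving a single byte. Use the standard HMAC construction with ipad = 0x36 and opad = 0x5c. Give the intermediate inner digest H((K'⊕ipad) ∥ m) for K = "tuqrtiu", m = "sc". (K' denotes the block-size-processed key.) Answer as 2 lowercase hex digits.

4c

Key "tuqrtiu" = 74 75 71 72 74 69 75 is 7 bytes > B = 3, so hash it first: H(key) = 6a, then zero-pad to 3 bytes: K' = 6a 00 00.
K' ⊕ ipad = 5c 36 36.
Inner input = 5c 36 36 ∥ 73 63.
Inner hash: XOR 5c⊕36⊕36⊕73⊕63 = 4c.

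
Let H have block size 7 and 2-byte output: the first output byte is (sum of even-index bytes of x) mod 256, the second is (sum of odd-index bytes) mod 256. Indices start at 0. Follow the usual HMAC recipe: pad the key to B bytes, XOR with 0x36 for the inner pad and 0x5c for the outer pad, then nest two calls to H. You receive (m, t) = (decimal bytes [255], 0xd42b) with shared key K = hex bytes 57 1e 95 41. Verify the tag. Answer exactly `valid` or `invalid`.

Key hex bytes 57 1e 95 41 is 4 bytes ≤ B = 7; zero-pad to 7 bytes: K' = 57 1e 95 41 00 00 00.
K' ⊕ ipad = 61 28 a3 77 36 36 36; K' ⊕ opad = 0b 42 c9 1d 5c 5c 5c.
Inner hash: even-index sum = 368 mod 256 = 112; odd-index sum = 468 mod 256 = 212 → 70 d4.
Outer hash (recomputed tag): even-index sum = 608 mod 256 = 96; odd-index sum = 299 mod 256 = 43 → 60 2b.
Recomputed tag = 602b; claimed = d42b → mismatch.

invalid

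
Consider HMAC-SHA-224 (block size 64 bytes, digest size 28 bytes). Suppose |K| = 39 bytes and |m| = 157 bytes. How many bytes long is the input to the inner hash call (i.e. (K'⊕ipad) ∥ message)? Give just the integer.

Key is 39 ≤ 64 bytes, zero-padded: |K'| = 64.
Inner input = (K'⊕ipad) ∥ m → 64 + 157 = 221 bytes.

221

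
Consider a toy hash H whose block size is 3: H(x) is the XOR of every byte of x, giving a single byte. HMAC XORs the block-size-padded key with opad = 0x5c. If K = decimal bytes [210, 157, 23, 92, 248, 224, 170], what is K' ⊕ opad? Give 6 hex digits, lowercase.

ea5c5c

Key decimal bytes [210, 157, 23, 92, 248, 224, 170] = d2 9d 17 5c f8 e0 aa is 7 bytes > B = 3, so hash it first: H(key) = b6, then zero-pad to 3 bytes: K' = b6 00 00.
XOR each byte with 0x5c: b6⊕5c=ea, 00⊕5c=5c, 00⊕5c=5c.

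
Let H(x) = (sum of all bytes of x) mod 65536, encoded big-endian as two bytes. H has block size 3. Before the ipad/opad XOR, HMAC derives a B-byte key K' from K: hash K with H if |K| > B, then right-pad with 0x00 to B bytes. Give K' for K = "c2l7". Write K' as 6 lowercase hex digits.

|K| = 4 > B = 3, so first hash the key.
H(K): sum = 99+50+108+55 = 312 → 01 38.
Zero-pad H(K) = 01 38 to 3 bytes: K' = 01 38 00.

013800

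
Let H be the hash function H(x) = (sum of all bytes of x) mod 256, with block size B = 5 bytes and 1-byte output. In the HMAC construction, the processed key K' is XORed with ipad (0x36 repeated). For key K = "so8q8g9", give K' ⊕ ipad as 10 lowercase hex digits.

5536363636

Key "so8q8g9" = 73 6f 38 71 38 67 39 is 7 bytes > B = 5, so hash it first: H(key) = 63, then zero-pad to 5 bytes: K' = 63 00 00 00 00.
XOR each byte with 0x36: 63⊕36=55, 00⊕36=36, 00⊕36=36, 00⊕36=36, 00⊕36=36.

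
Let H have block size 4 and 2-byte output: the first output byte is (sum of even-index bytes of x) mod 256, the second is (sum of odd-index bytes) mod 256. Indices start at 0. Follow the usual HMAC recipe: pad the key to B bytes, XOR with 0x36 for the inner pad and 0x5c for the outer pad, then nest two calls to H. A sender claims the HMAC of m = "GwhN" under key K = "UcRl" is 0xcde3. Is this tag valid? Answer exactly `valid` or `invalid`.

Key "UcRl" = 55 63 52 6c is exactly B = 4 bytes: K' = 55 63 52 6c.
K' ⊕ ipad = 63 55 64 5a; K' ⊕ opad = 09 3f 0e 30.
Inner hash: even-index sum = 374 mod 256 = 118; odd-index sum = 372 mod 256 = 116 → 76 74.
Outer hash (recomputed tag): even-index sum = 141 mod 256 = 141; odd-index sum = 227 mod 256 = 227 → 8d e3.
Recomputed tag = 8de3; claimed = cde3 → mismatch.

invalid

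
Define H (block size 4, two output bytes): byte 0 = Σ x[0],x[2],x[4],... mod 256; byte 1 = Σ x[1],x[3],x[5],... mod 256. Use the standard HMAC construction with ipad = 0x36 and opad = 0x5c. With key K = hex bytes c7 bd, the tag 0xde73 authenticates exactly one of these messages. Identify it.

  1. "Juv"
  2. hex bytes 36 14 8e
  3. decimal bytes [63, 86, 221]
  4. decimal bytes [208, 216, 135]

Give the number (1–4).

Key hex bytes c7 bd is 2 bytes ≤ B = 4; zero-pad to 4 bytes: K' = c7 bd 00 00.
K' ⊕ ipad = f1 8b 36 36; K' ⊕ opad = 9b e1 5c 5c.
m1: inner = H(f1 8b 36 36 4a 75 76) = e7 36; tag = H(9b e1 5c 5c e7 36) = de73 ← matches
m2: inner = H(f1 8b 36 36 36 14 8e) = eb d5; tag = H(9b e1 5c 5c eb d5) = e212
m3: inner = H(f1 8b 36 36 3f 56 dd) = 43 17; tag = H(9b e1 5c 5c 43 17) = 3a54
m4: inner = H(f1 8b 36 36 d0 d8 87) = 7e 99; tag = H(9b e1 5c 5c 7e 99) = 75d6

1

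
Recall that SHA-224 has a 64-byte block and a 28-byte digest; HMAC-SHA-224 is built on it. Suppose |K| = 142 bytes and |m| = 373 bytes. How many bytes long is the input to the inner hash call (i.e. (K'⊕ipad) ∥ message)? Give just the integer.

437

Key is 142 > 64 bytes, so it is hashed to 28 bytes then zero-padded to 64: |K'| = 64.
Inner input = (K'⊕ipad) ∥ m → 64 + 373 = 437 bytes.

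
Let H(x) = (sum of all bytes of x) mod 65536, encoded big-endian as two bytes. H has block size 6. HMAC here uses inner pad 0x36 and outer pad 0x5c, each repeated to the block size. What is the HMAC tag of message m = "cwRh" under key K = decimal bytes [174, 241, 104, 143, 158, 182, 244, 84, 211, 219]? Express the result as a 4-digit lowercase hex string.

Key decimal bytes [174, 241, 104, 143, 158, 182, 244, 84, 211, 219] = ae f1 68 8f 9e b6 f4 54 d3 db is 10 bytes > B = 6, so hash it first: H(key) = 06 e0, then zero-pad to 6 bytes: K' = 06 e0 00 00 00 00.
K' ⊕ ipad = 30 d6 36 36 36 36.  K' ⊕ opad = 5a bc 5c 5c 5c 5c.
Inner input = (K'⊕ipad) ∥ m = 30 d6 36 36 36 36 ∥ 63 77 52 68.
Inner hash: sum = 48+214+54+54+54+54+99+119+82+104 = 882 → 03 72.
Outer input = (K'⊕opad) ∥ inner = 5a bc 5c 5c 5c 5c ∥ 03 72.
Outer hash (tag): sum = 90+188+92+92+92+92+3+114 = 763 → 02 fb.

02fb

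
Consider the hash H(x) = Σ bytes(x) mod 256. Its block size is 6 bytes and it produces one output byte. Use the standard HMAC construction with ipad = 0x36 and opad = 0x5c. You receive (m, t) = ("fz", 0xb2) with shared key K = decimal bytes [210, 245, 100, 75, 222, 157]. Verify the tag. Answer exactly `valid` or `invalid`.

valid

Key decimal bytes [210, 245, 100, 75, 222, 157] = d2 f5 64 4b de 9d is exactly B = 6 bytes: K' = d2 f5 64 4b de 9d.
K' ⊕ ipad = e4 c3 52 7d e8 ab; K' ⊕ opad = 8e a9 38 17 82 c1.
Inner hash: sum = 228+195+82+125+232+171+102+122 = 1257; mod 256 = 233 → e9.
Outer hash (recomputed tag): sum = 142+169+56+23+130+193+233 = 946; mod 256 = 178 → b2.
Recomputed tag = b2; claimed = b2 → match.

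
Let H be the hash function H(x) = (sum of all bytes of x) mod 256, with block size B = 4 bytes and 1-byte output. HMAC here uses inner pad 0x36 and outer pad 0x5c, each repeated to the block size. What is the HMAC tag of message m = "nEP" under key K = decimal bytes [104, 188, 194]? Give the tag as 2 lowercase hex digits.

Key decimal bytes [104, 188, 194] = 68 bc c2 is 3 bytes ≤ B = 4; zero-pad to 4 bytes: K' = 68 bc c2 00.
K' ⊕ ipad = 5e 8a f4 36.  K' ⊕ opad = 34 e0 9e 5c.
Inner input = (K'⊕ipad) ∥ m = 5e 8a f4 36 ∥ 6e 45 50.
Inner hash: sum = 94+138+244+54+110+69+80 = 789; mod 256 = 21 → 15.
Outer input = (K'⊕opad) ∥ inner = 34 e0 9e 5c ∥ 15.
Outer hash (tag): sum = 52+224+158+92+21 = 547; mod 256 = 35 → 23.

23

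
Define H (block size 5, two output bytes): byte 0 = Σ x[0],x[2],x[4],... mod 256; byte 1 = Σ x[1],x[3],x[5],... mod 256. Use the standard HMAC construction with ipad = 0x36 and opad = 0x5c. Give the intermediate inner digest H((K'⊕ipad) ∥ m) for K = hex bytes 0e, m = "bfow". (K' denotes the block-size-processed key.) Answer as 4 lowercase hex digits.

813d

Key hex bytes 0e is 1 byte ≤ B = 5; zero-pad to 5 bytes: K' = 0e 00 00 00 00.
K' ⊕ ipad = 38 36 36 36 36.
Inner input = 38 36 36 36 36 ∥ 62 66 6f 77.
Inner hash: even-index sum = 385 mod 256 = 129; odd-index sum = 317 mod 256 = 61 → 81 3d.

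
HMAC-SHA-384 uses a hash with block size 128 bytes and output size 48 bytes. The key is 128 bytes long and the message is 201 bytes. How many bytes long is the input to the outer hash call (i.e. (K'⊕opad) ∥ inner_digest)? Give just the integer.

Key is 128 ≤ 128 bytes, zero-padded: |K'| = 128.
Outer input = (K'⊕opad) ∥ H(inner) → 128 + 48 = 176 bytes.

176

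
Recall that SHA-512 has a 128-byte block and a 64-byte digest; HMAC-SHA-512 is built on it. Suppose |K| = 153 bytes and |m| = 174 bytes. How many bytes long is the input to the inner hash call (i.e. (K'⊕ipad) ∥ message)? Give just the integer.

302

Key is 153 > 128 bytes, so it is hashed to 64 bytes then zero-padded to 128: |K'| = 128.
Inner input = (K'⊕ipad) ∥ m → 128 + 174 = 302 bytes.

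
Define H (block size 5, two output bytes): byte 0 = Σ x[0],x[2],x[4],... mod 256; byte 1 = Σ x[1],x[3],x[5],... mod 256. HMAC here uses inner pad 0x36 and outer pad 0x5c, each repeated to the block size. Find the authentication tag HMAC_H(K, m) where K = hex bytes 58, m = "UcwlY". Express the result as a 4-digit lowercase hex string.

Key hex bytes 58 is 1 byte ≤ B = 5; zero-pad to 5 bytes: K' = 58 00 00 00 00.
K' ⊕ ipad = 6e 36 36 36 36.  K' ⊕ opad = 04 5c 5c 5c 5c.
Inner input = (K'⊕ipad) ∥ m = 6e 36 36 36 36 ∥ 55 63 77 6c 59.
Inner hash: even-index sum = 425 mod 256 = 169; odd-index sum = 401 mod 256 = 145 → a9 91.
Outer input = (K'⊕opad) ∥ inner = 04 5c 5c 5c 5c ∥ a9 91.
Outer hash (tag): even-index sum = 333 mod 256 = 77; odd-index sum = 353 mod 256 = 97 → 4d 61.

4d61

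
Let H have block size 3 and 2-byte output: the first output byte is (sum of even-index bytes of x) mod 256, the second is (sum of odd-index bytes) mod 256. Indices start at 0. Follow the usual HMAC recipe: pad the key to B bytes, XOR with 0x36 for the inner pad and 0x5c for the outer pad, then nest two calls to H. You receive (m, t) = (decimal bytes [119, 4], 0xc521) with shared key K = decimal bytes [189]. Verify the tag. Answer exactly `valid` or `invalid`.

Key decimal bytes [189] = bd is 1 byte ≤ B = 3; zero-pad to 3 bytes: K' = bd 00 00.
K' ⊕ ipad = 8b 36 36; K' ⊕ opad = e1 5c 5c.
Inner hash: even-index sum = 197 mod 256 = 197; odd-index sum = 173 mod 256 = 173 → c5 ad.
Outer hash (recomputed tag): even-index sum = 490 mod 256 = 234; odd-index sum = 289 mod 256 = 33 → ea 21.
Recomputed tag = ea21; claimed = c521 → mismatch.

invalid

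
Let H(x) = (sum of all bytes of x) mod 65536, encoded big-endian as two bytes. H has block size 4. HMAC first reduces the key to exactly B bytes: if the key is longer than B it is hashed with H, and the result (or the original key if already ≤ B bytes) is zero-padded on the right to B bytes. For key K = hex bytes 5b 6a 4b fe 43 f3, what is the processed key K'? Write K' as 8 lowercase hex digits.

03440000

|K| = 6 > B = 4, so first hash the key.
H(K): sum = 91+106+75+254+67+243 = 836 → 03 44.
Zero-pad H(K) = 03 44 to 4 bytes: K' = 03 44 00 00.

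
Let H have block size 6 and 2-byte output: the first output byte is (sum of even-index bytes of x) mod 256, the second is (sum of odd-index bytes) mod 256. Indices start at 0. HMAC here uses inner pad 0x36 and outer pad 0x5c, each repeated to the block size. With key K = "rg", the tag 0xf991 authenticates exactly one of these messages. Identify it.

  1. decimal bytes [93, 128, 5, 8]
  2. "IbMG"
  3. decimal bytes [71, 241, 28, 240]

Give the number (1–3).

Key "rg" = 72 67 is 2 bytes ≤ B = 6; zero-pad to 6 bytes: K' = 72 67 00 00 00 00.
K' ⊕ ipad = 44 51 36 36 36 36; K' ⊕ opad = 2e 3b 5c 5c 5c 5c.
m1: inner = H(44 51 36 36 36 36 5d 80 05 08) = 12 45; tag = H(2e 3b 5c 5c 5c 5c 12 45) = f838
m2: inner = H(44 51 36 36 36 36 49 62 4d 47) = 46 66; tag = H(2e 3b 5c 5c 5c 5c 46 66) = 2c59
m3: inner = H(44 51 36 36 36 36 47 f1 1c f0) = 13 9e; tag = H(2e 3b 5c 5c 5c 5c 13 9e) = f991 ← matches

3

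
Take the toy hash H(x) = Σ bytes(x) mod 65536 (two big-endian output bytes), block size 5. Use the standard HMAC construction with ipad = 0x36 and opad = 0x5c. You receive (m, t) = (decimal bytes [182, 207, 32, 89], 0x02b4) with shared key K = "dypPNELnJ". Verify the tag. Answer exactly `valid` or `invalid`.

Key "dypPNELnJ" = 64 79 70 50 4e 45 4c 6e 4a is 9 bytes > B = 5, so hash it first: H(key) = 03 34, then zero-pad to 5 bytes: K' = 03 34 00 00 00.
K' ⊕ ipad = 35 02 36 36 36; K' ⊕ opad = 5f 68 5c 5c 5c.
Inner hash: sum = 53+2+54+54+54+182+207+32+89 = 727 → 02 d7.
Outer hash (recomputed tag): sum = 95+104+92+92+92+2+215 = 692 → 02 b4.
Recomputed tag = 02b4; claimed = 02b4 → match.

valid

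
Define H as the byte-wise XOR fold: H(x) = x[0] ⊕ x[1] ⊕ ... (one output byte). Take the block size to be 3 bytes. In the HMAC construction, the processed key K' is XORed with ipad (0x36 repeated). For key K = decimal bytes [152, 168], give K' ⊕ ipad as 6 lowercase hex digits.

ae9e36

Key decimal bytes [152, 168] = 98 a8 is 2 bytes ≤ B = 3; zero-pad to 3 bytes: K' = 98 a8 00.
XOR each byte with 0x36: 98⊕36=ae, a8⊕36=9e, 00⊕36=36.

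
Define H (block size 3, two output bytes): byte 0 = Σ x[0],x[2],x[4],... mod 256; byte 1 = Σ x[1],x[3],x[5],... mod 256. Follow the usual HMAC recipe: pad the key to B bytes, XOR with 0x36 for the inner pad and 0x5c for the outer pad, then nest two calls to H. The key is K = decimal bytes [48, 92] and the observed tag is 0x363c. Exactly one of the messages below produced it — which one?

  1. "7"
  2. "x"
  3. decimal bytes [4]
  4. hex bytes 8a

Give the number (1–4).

3

Key decimal bytes [48, 92] = 30 5c is 2 bytes ≤ B = 3; zero-pad to 3 bytes: K' = 30 5c 00.
K' ⊕ ipad = 06 6a 36; K' ⊕ opad = 6c 00 5c.
m1: inner = H(06 6a 36 37) = 3c a1; tag = H(6c 00 5c 3c a1) = 693c
m2: inner = H(06 6a 36 78) = 3c e2; tag = H(6c 00 5c 3c e2) = aa3c
m3: inner = H(06 6a 36 04) = 3c 6e; tag = H(6c 00 5c 3c 6e) = 363c ← matches
m4: inner = H(06 6a 36 8a) = 3c f4; tag = H(6c 00 5c 3c f4) = bc3c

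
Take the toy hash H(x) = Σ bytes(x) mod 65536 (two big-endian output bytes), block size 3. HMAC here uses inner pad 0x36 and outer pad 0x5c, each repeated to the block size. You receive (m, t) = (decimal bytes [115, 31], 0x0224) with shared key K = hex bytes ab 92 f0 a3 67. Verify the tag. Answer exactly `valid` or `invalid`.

Key hex bytes ab 92 f0 a3 67 is 5 bytes > B = 3, so hash it first: H(key) = 03 37, then zero-pad to 3 bytes: K' = 03 37 00.
K' ⊕ ipad = 35 01 36; K' ⊕ opad = 5f 6b 5c.
Inner hash: sum = 53+1+54+115+31 = 254 → 00 fe.
Outer hash (recomputed tag): sum = 95+107+92+0+254 = 548 → 02 24.
Recomputed tag = 0224; claimed = 0224 → match.

valid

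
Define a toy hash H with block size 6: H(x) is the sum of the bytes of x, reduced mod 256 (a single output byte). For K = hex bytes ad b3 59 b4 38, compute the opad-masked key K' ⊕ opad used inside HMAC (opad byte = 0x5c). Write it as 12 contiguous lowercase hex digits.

f1ef05e8645c

Key hex bytes ad b3 59 b4 38 is 5 bytes ≤ B = 6; zero-pad to 6 bytes: K' = ad b3 59 b4 38 00.
XOR each byte with 0x5c: ad⊕5c=f1, b3⊕5c=ef, 59⊕5c=05, b4⊕5c=e8, 38⊕5c=64, 00⊕5c=5c.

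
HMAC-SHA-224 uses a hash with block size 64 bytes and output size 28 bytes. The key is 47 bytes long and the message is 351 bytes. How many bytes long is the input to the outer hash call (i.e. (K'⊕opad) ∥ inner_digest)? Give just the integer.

Key is 47 ≤ 64 bytes, zero-padded: |K'| = 64.
Outer input = (K'⊕opad) ∥ H(inner) → 64 + 28 = 92 bytes.

92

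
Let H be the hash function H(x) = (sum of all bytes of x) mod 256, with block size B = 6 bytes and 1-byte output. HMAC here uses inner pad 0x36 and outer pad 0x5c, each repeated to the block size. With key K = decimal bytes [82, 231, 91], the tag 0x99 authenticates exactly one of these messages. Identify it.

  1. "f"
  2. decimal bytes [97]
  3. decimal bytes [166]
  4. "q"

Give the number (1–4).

Key decimal bytes [82, 231, 91] = 52 e7 5b is 3 bytes ≤ B = 6; zero-pad to 6 bytes: K' = 52 e7 5b 00 00 00.
K' ⊕ ipad = 64 d1 6d 36 36 36; K' ⊕ opad = 0e bb 07 5c 5c 5c.
m1: inner = H(64 d1 6d 36 36 36 66) = aa; tag = H(0e bb 07 5c 5c 5c aa) = 8e
m2: inner = H(64 d1 6d 36 36 36 61) = a5; tag = H(0e bb 07 5c 5c 5c a5) = 89
m3: inner = H(64 d1 6d 36 36 36 a6) = ea; tag = H(0e bb 07 5c 5c 5c ea) = ce
m4: inner = H(64 d1 6d 36 36 36 71) = b5; tag = H(0e bb 07 5c 5c 5c b5) = 99 ← matches

4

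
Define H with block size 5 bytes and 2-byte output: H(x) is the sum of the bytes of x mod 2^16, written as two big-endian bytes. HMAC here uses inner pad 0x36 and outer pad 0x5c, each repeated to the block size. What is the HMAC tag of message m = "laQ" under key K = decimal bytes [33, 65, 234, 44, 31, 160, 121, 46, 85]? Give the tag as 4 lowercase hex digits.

02dd

Key decimal bytes [33, 65, 234, 44, 31, 160, 121, 46, 85] = 21 41 ea 2c 1f a0 79 2e 55 is 9 bytes > B = 5, so hash it first: H(key) = 03 33, then zero-pad to 5 bytes: K' = 03 33 00 00 00.
K' ⊕ ipad = 35 05 36 36 36.  K' ⊕ opad = 5f 6f 5c 5c 5c.
Inner input = (K'⊕ipad) ∥ m = 35 05 36 36 36 ∥ 6c 61 51.
Inner hash: sum = 53+5+54+54+54+108+97+81 = 506 → 01 fa.
Outer input = (K'⊕opad) ∥ inner = 5f 6f 5c 5c 5c ∥ 01 fa.
Outer hash (tag): sum = 95+111+92+92+92+1+250 = 733 → 02 dd.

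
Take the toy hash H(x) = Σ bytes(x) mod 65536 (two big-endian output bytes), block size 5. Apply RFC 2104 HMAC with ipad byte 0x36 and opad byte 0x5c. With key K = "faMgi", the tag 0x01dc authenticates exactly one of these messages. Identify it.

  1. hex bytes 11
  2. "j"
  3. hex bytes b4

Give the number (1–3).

1

Key "faMgi" = 66 61 4d 67 69 is exactly B = 5 bytes: K' = 66 61 4d 67 69.
K' ⊕ ipad = 50 57 7b 51 5f; K' ⊕ opad = 3a 3d 11 3b 35.
m1: inner = H(50 57 7b 51 5f 11) = 01 e3; tag = H(3a 3d 11 3b 35 01 e3) = 01dc ← matches
m2: inner = H(50 57 7b 51 5f 6a) = 02 3c; tag = H(3a 3d 11 3b 35 02 3c) = 0136
m3: inner = H(50 57 7b 51 5f b4) = 02 86; tag = H(3a 3d 11 3b 35 02 86) = 0180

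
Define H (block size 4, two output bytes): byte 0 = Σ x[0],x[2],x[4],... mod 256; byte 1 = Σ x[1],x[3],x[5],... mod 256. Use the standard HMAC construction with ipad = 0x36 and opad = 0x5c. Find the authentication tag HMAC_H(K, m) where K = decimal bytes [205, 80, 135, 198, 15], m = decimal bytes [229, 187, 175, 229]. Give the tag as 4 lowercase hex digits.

Key decimal bytes [205, 80, 135, 198, 15] = cd 50 87 c6 0f is 5 bytes > B = 4, so hash it first: H(key) = 63 16, then zero-pad to 4 bytes: K' = 63 16 00 00.
K' ⊕ ipad = 55 20 36 36.  K' ⊕ opad = 3f 4a 5c 5c.
Inner input = (K'⊕ipad) ∥ m = 55 20 36 36 ∥ e5 bb af e5.
Inner hash: even-index sum = 543 mod 256 = 31; odd-index sum = 502 mod 256 = 246 → 1f f6.
Outer input = (K'⊕opad) ∥ inner = 3f 4a 5c 5c ∥ 1f f6.
Outer hash (tag): even-index sum = 186 mod 256 = 186; odd-index sum = 412 mod 256 = 156 → ba 9c.

ba9c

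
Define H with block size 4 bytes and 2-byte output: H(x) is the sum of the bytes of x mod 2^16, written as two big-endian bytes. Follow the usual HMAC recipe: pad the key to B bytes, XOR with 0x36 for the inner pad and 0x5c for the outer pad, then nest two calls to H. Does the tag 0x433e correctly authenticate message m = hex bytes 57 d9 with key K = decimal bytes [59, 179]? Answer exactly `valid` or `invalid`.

invalid

Key decimal bytes [59, 179] = 3b b3 is 2 bytes ≤ B = 4; zero-pad to 4 bytes: K' = 3b b3 00 00.
K' ⊕ ipad = 0d 85 36 36; K' ⊕ opad = 67 ef 5c 5c.
Inner hash: sum = 13+133+54+54+87+217 = 558 → 02 2e.
Outer hash (recomputed tag): sum = 103+239+92+92+2+46 = 574 → 02 3e.
Recomputed tag = 023e; claimed = 433e → mismatch.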